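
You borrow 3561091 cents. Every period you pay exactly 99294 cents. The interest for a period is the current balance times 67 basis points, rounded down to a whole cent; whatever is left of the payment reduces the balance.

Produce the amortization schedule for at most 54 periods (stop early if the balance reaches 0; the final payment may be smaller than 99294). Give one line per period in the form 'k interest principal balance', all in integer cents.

1. interest=⌊3561091·67/10000⌋=23859; principal=99294-23859=75435; balance=3561091-75435=3485656
2. interest=⌊3485656·67/10000⌋=23353; principal=99294-23353=75941; balance=3485656-75941=3409715
3. interest=⌊3409715·67/10000⌋=22845; principal=99294-22845=76449; balance=3409715-76449=3333266
4. interest=⌊3333266·67/10000⌋=22332; principal=99294-22332=76962; balance=3333266-76962=3256304
5. interest=⌊3256304·67/10000⌋=21817; principal=99294-21817=77477; balance=3256304-77477=3178827
6. interest=⌊3178827·67/10000⌋=21298; principal=99294-21298=77996; balance=3178827-77996=3100831
7. interest=⌊3100831·67/10000⌋=20775; principal=99294-20775=78519; balance=3100831-78519=3022312
8. interest=⌊3022312·67/10000⌋=20249; principal=99294-20249=79045; balance=3022312-79045=2943267
9. interest=⌊2943267·67/10000⌋=19719; principal=99294-19719=79575; balance=2943267-79575=2863692
10. interest=⌊2863692·67/10000⌋=19186; principal=99294-19186=80108; balance=2863692-80108=2783584
11. interest=⌊2783584·67/10000⌋=18650; principal=99294-18650=80644; balance=2783584-80644=2702940
12. interest=⌊2702940·67/10000⌋=18109; principal=99294-18109=81185; balance=2702940-81185=2621755
13. interest=⌊2621755·67/10000⌋=17565; principal=99294-17565=81729; balance=2621755-81729=2540026
14. interest=⌊2540026·67/10000⌋=17018; principal=99294-17018=82276; balance=2540026-82276=2457750
15. interest=⌊2457750·67/10000⌋=16466; principal=99294-16466=82828; balance=2457750-82828=2374922
16. interest=⌊2374922·67/10000⌋=15911; principal=99294-15911=83383; balance=2374922-83383=2291539
17. interest=⌊2291539·67/10000⌋=15353; principal=99294-15353=83941; balance=2291539-83941=2207598
18. interest=⌊2207598·67/10000⌋=14790; principal=99294-14790=84504; balance=2207598-84504=2123094
19. interest=⌊2123094·67/10000⌋=14224; principal=99294-14224=85070; balance=2123094-85070=2038024
20. interest=⌊2038024·67/10000⌋=13654; principal=99294-13654=85640; balance=2038024-85640=1952384
21. interest=⌊1952384·67/10000⌋=13080; principal=99294-13080=86214; balance=1952384-86214=1866170
22. interest=⌊1866170·67/10000⌋=12503; principal=99294-12503=86791; balance=1866170-86791=1779379
23. interest=⌊1779379·67/10000⌋=11921; principal=99294-11921=87373; balance=1779379-87373=1692006
24. interest=⌊1692006·67/10000⌋=11336; principal=99294-11336=87958; balance=1692006-87958=1604048
25. interest=⌊1604048·67/10000⌋=10747; principal=99294-10747=88547; balance=1604048-88547=1515501
26. interest=⌊1515501·67/10000⌋=10153; principal=99294-10153=89141; balance=1515501-89141=1426360
27. interest=⌊1426360·67/10000⌋=9556; principal=99294-9556=89738; balance=1426360-89738=1336622
28. interest=⌊1336622·67/10000⌋=8955; principal=99294-8955=90339; balance=1336622-90339=1246283
29. interest=⌊1246283·67/10000⌋=8350; principal=99294-8350=90944; balance=1246283-90944=1155339
30. interest=⌊1155339·67/10000⌋=7740; principal=99294-7740=91554; balance=1155339-91554=1063785
31. interest=⌊1063785·67/10000⌋=7127; principal=99294-7127=92167; balance=1063785-92167=971618
32. interest=⌊971618·67/10000⌋=6509; principal=99294-6509=92785; balance=971618-92785=878833
33. interest=⌊878833·67/10000⌋=5888; principal=99294-5888=93406; balance=878833-93406=785427
34. interest=⌊785427·67/10000⌋=5262; principal=99294-5262=94032; balance=785427-94032=691395
35. interest=⌊691395·67/10000⌋=4632; principal=99294-4632=94662; balance=691395-94662=596733
36. interest=⌊596733·67/10000⌋=3998; principal=99294-3998=95296; balance=596733-95296=501437
37. interest=⌊501437·67/10000⌋=3359; principal=99294-3359=95935; balance=501437-95935=405502
38. interest=⌊405502·67/10000⌋=2716; principal=99294-2716=96578; balance=405502-96578=308924
39. interest=⌊308924·67/10000⌋=2069; principal=99294-2069=97225; balance=308924-97225=211699
40. interest=⌊211699·67/10000⌋=1418; principal=99294-1418=97876; balance=211699-97876=113823
41. interest=⌊113823·67/10000⌋=762; principal=99294-762=98532; balance=113823-98532=15291
42. interest=⌊15291·67/10000⌋=102; principal=min(99294-102,15291)=15291; balance=15291-15291=0

1 23859 75435 3485656
2 23353 75941 3409715
3 22845 76449 3333266
4 22332 76962 3256304
5 21817 77477 3178827
6 21298 77996 3100831
7 20775 78519 3022312
8 20249 79045 2943267
9 19719 79575 2863692
10 19186 80108 2783584
11 18650 80644 2702940
12 18109 81185 2621755
13 17565 81729 2540026
14 17018 82276 2457750
15 16466 82828 2374922
16 15911 83383 2291539
17 15353 83941 2207598
18 14790 84504 2123094
19 14224 85070 2038024
20 13654 85640 1952384
21 13080 86214 1866170
22 12503 86791 1779379
23 11921 87373 1692006
24 11336 87958 1604048
25 10747 88547 1515501
26 10153 89141 1426360
27 9556 89738 1336622
28 8955 90339 1246283
29 8350 90944 1155339
30 7740 91554 1063785
31 7127 92167 971618
32 6509 92785 878833
33 5888 93406 785427
34 5262 94032 691395
35 4632 94662 596733
36 3998 95296 501437
37 3359 95935 405502
38 2716 96578 308924
39 2069 97225 211699
40 1418 97876 113823
41 762 98532 15291
42 102 15291 0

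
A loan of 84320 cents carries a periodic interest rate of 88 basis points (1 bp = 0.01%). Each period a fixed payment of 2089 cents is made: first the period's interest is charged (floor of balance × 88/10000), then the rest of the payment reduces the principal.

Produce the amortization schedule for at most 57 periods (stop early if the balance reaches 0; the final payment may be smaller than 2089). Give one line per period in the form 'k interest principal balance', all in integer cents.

1. interest=⌊84320·88/10000⌋=742; principal=2089-742=1347; balance=84320-1347=82973
2. interest=⌊82973·88/10000⌋=730; principal=2089-730=1359; balance=82973-1359=81614
3. interest=⌊81614·88/10000⌋=718; principal=2089-718=1371; balance=81614-1371=80243
4. interest=⌊80243·88/10000⌋=706; principal=2089-706=1383; balance=80243-1383=78860
5. interest=⌊78860·88/10000⌋=693; principal=2089-693=1396; balance=78860-1396=77464
6. interest=⌊77464·88/10000⌋=681; principal=2089-681=1408; balance=77464-1408=76056
7. interest=⌊76056·88/10000⌋=669; principal=2089-669=1420; balance=76056-1420=74636
8. interest=⌊74636·88/10000⌋=656; principal=2089-656=1433; balance=74636-1433=73203
9. interest=⌊73203·88/10000⌋=644; principal=2089-644=1445; balance=73203-1445=71758
10. interest=⌊71758·88/10000⌋=631; principal=2089-631=1458; balance=71758-1458=70300
11. interest=⌊70300·88/10000⌋=618; principal=2089-618=1471; balance=70300-1471=68829
12. interest=⌊68829·88/10000⌋=605; principal=2089-605=1484; balance=68829-1484=67345
13. interest=⌊67345·88/10000⌋=592; principal=2089-592=1497; balance=67345-1497=65848
14. interest=⌊65848·88/10000⌋=579; principal=2089-579=1510; balance=65848-1510=64338
15. interest=⌊64338·88/10000⌋=566; principal=2089-566=1523; balance=64338-1523=62815
16. interest=⌊62815·88/10000⌋=552; principal=2089-552=1537; balance=62815-1537=61278
17. interest=⌊61278·88/10000⌋=539; principal=2089-539=1550; balance=61278-1550=59728
18. interest=⌊59728·88/10000⌋=525; principal=2089-525=1564; balance=59728-1564=58164
19. interest=⌊58164·88/10000⌋=511; principal=2089-511=1578; balance=58164-1578=56586
20. interest=⌊56586·88/10000⌋=497; principal=2089-497=1592; balance=56586-1592=54994
21. interest=⌊54994·88/10000⌋=483; principal=2089-483=1606; balance=54994-1606=53388
22. interest=⌊53388·88/10000⌋=469; principal=2089-469=1620; balance=53388-1620=51768
23. interest=⌊51768·88/10000⌋=455; principal=2089-455=1634; balance=51768-1634=50134
24. interest=⌊50134·88/10000⌋=441; principal=2089-441=1648; balance=50134-1648=48486
25. interest=⌊48486·88/10000⌋=426; principal=2089-426=1663; balance=48486-1663=46823
26. interest=⌊46823·88/10000⌋=412; principal=2089-412=1677; balance=46823-1677=45146
27. interest=⌊45146·88/10000⌋=397; principal=2089-397=1692; balance=45146-1692=43454
28. interest=⌊43454·88/10000⌋=382; principal=2089-382=1707; balance=43454-1707=41747
29. interest=⌊41747·88/10000⌋=367; principal=2089-367=1722; balance=41747-1722=40025
30. interest=⌊40025·88/10000⌋=352; principal=2089-352=1737; balance=40025-1737=38288
31. interest=⌊38288·88/10000⌋=336; principal=2089-336=1753; balance=38288-1753=36535
32. interest=⌊36535·88/10000⌋=321; principal=2089-321=1768; balance=36535-1768=34767
33. interest=⌊34767·88/10000⌋=305; principal=2089-305=1784; balance=34767-1784=32983
34. interest=⌊32983·88/10000⌋=290; principal=2089-290=1799; balance=32983-1799=31184
35. interest=⌊31184·88/10000⌋=274; principal=2089-274=1815; balance=31184-1815=29369
36. interest=⌊29369·88/10000⌋=258; principal=2089-258=1831; balance=29369-1831=27538
37. interest=⌊27538·88/10000⌋=242; principal=2089-242=1847; balance=27538-1847=25691
38. interest=⌊25691·88/10000⌋=226; principal=2089-226=1863; balance=25691-1863=23828
39. interest=⌊23828·88/10000⌋=209; principal=2089-209=1880; balance=23828-1880=21948
40. interest=⌊21948·88/10000⌋=193; principal=2089-193=1896; balance=21948-1896=20052
41. interest=⌊20052·88/10000⌋=176; principal=2089-176=1913; balance=20052-1913=18139
42. interest=⌊18139·88/10000⌋=159; principal=2089-159=1930; balance=18139-1930=16209
43. interest=⌊16209·88/10000⌋=142; principal=2089-142=1947; balance=16209-1947=14262
44. interest=⌊14262·88/10000⌋=125; principal=2089-125=1964; balance=14262-1964=12298
45. interest=⌊12298·88/10000⌋=108; principal=2089-108=1981; balance=12298-1981=10317
46. interest=⌊10317·88/10000⌋=90; principal=2089-90=1999; balance=10317-1999=8318
47. interest=⌊8318·88/10000⌋=73; principal=2089-73=2016; balance=8318-2016=6302
48. interest=⌊6302·88/10000⌋=55; principal=2089-55=2034; balance=6302-2034=4268
49. interest=⌊4268·88/10000⌋=37; principal=2089-37=2052; balance=4268-2052=2216
50. interest=⌊2216·88/10000⌋=19; principal=2089-19=2070; balance=2216-2070=146
51. interest=⌊146·88/10000⌋=1; principal=min(2089-1,146)=146; balance=146-146=0

1 742 1347 82973
2 730 1359 81614
3 718 1371 80243
4 706 1383 78860
5 693 1396 77464
6 681 1408 76056
7 669 1420 74636
8 656 1433 73203
9 644 1445 71758
10 631 1458 70300
11 618 1471 68829
12 605 1484 67345
13 592 1497 65848
14 579 1510 64338
15 566 1523 62815
16 552 1537 61278
17 539 1550 59728
18 525 1564 58164
19 511 1578 56586
20 497 1592 54994
21 483 1606 53388
22 469 1620 51768
23 455 1634 50134
24 441 1648 48486
25 426 1663 46823
26 412 1677 45146
27 397 1692 43454
28 382 1707 41747
29 367 1722 40025
30 352 1737 38288
31 336 1753 36535
32 321 1768 34767
33 305 1784 32983
34 290 1799 31184
35 274 1815 29369
36 258 1831 27538
37 242 1847 25691
38 226 1863 23828
39 209 1880 21948
40 193 1896 20052
41 176 1913 18139
42 159 1930 16209
43 142 1947 14262
44 125 1964 12298
45 108 1981 10317
46 90 1999 8318
47 73 2016 6302
48 55 2034 4268
49 37 2052 2216
50 19 2070 146
51 1 146 0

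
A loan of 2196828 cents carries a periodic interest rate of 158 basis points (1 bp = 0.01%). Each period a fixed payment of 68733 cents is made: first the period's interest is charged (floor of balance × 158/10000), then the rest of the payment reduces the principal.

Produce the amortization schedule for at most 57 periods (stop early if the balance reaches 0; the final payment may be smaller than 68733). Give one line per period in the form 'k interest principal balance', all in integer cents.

1 34709 34024 2162804
2 34172 34561 2128243
3 33626 35107 2093136
4 33071 35662 2057474
5 32508 36225 2021249
6 31935 36798 1984451
7 31354 37379 1947072
8 30763 37970 1909102
9 30163 38570 1870532
10 29554 39179 1831353
11 28935 39798 1791555
12 28306 40427 1751128
13 27667 41066 1710062
14 27018 41715 1668347
15 26359 42374 1625973
16 25690 43043 1582930
17 25010 43723 1539207
18 24319 44414 1494793
19 23617 45116 1449677
20 22904 45829 1403848
21 22180 46553 1357295
22 21445 47288 1310007
23 20698 48035 1261972
24 19939 48794 1213178
25 19168 49565 1163613
26 18385 50348 1113265
27 17589 51144 1062121
28 16781 51952 1010169
29 15960 52773 957396
30 15126 53607 903789
31 14279 54454 849335
32 13419 55314 794021
33 12545 56188 737833
34 11657 57076 680757
35 10755 57978 622779
36 9839 58894 563885
37 8909 59824 504061
38 7964 60769 443292
39 7004 61729 381563
40 6028 62705 318858
41 5037 63696 255162
42 4031 64702 190460
43 3009 65724 124736
44 1970 66763 57973
45 915 57973 0

1. interest=⌊2196828·158/10000⌋=34709; principal=68733-34709=34024; balance=2196828-34024=2162804
2. interest=⌊2162804·158/10000⌋=34172; principal=68733-34172=34561; balance=2162804-34561=2128243
3. interest=⌊2128243·158/10000⌋=33626; principal=68733-33626=35107; balance=2128243-35107=2093136
4. interest=⌊2093136·158/10000⌋=33071; principal=68733-33071=35662; balance=2093136-35662=2057474
5. interest=⌊2057474·158/10000⌋=32508; principal=68733-32508=36225; balance=2057474-36225=2021249
6. interest=⌊2021249·158/10000⌋=31935; principal=68733-31935=36798; balance=2021249-36798=1984451
7. interest=⌊1984451·158/10000⌋=31354; principal=68733-31354=37379; balance=1984451-37379=1947072
8. interest=⌊1947072·158/10000⌋=30763; principal=68733-30763=37970; balance=1947072-37970=1909102
9. interest=⌊1909102·158/10000⌋=30163; principal=68733-30163=38570; balance=1909102-38570=1870532
10. interest=⌊1870532·158/10000⌋=29554; principal=68733-29554=39179; balance=1870532-39179=1831353
11. interest=⌊1831353·158/10000⌋=28935; principal=68733-28935=39798; balance=1831353-39798=1791555
12. interest=⌊1791555·158/10000⌋=28306; principal=68733-28306=40427; balance=1791555-40427=1751128
13. interest=⌊1751128·158/10000⌋=27667; principal=68733-27667=41066; balance=1751128-41066=1710062
14. interest=⌊1710062·158/10000⌋=27018; principal=68733-27018=41715; balance=1710062-41715=1668347
15. interest=⌊1668347·158/10000⌋=26359; principal=68733-26359=42374; balance=1668347-42374=1625973
16. interest=⌊1625973·158/10000⌋=25690; principal=68733-25690=43043; balance=1625973-43043=1582930
17. interest=⌊1582930·158/10000⌋=25010; principal=68733-25010=43723; balance=1582930-43723=1539207
18. interest=⌊1539207·158/10000⌋=24319; principal=68733-24319=44414; balance=1539207-44414=1494793
19. interest=⌊1494793·158/10000⌋=23617; principal=68733-23617=45116; balance=1494793-45116=1449677
20. interest=⌊1449677·158/10000⌋=22904; principal=68733-22904=45829; balance=1449677-45829=1403848
21. interest=⌊1403848·158/10000⌋=22180; principal=68733-22180=46553; balance=1403848-46553=1357295
22. interest=⌊1357295·158/10000⌋=21445; principal=68733-21445=47288; balance=1357295-47288=1310007
23. interest=⌊1310007·158/10000⌋=20698; principal=68733-20698=48035; balance=1310007-48035=1261972
24. interest=⌊1261972·158/10000⌋=19939; principal=68733-19939=48794; balance=1261972-48794=1213178
25. interest=⌊1213178·158/10000⌋=19168; principal=68733-19168=49565; balance=1213178-49565=1163613
26. interest=⌊1163613·158/10000⌋=18385; principal=68733-18385=50348; balance=1163613-50348=1113265
27. interest=⌊1113265·158/10000⌋=17589; principal=68733-17589=51144; balance=1113265-51144=1062121
28. interest=⌊1062121·158/10000⌋=16781; principal=68733-16781=51952; balance=1062121-51952=1010169
29. interest=⌊1010169·158/10000⌋=15960; principal=68733-15960=52773; balance=1010169-52773=957396
30. interest=⌊957396·158/10000⌋=15126; principal=68733-15126=53607; balance=957396-53607=903789
31. interest=⌊903789·158/10000⌋=14279; principal=68733-14279=54454; balance=903789-54454=849335
32. interest=⌊849335·158/10000⌋=13419; principal=68733-13419=55314; balance=849335-55314=794021
33. interest=⌊794021·158/10000⌋=12545; principal=68733-12545=56188; balance=794021-56188=737833
34. interest=⌊737833·158/10000⌋=11657; principal=68733-11657=57076; balance=737833-57076=680757
35. interest=⌊680757·158/10000⌋=10755; principal=68733-10755=57978; balance=680757-57978=622779
36. interest=⌊622779·158/10000⌋=9839; principal=68733-9839=58894; balance=622779-58894=563885
37. interest=⌊563885·158/10000⌋=8909; principal=68733-8909=59824; balance=563885-59824=504061
38. interest=⌊504061·158/10000⌋=7964; principal=68733-7964=60769; balance=504061-60769=443292
39. interest=⌊443292·158/10000⌋=7004; principal=68733-7004=61729; balance=443292-61729=381563
40. interest=⌊381563·158/10000⌋=6028; principal=68733-6028=62705; balance=381563-62705=318858
41. interest=⌊318858·158/10000⌋=5037; principal=68733-5037=63696; balance=318858-63696=255162
42. interest=⌊255162·158/10000⌋=4031; principal=68733-4031=64702; balance=255162-64702=190460
43. interest=⌊190460·158/10000⌋=3009; principal=68733-3009=65724; balance=190460-65724=124736
44. interest=⌊124736·158/10000⌋=1970; principal=68733-1970=66763; balance=124736-66763=57973
45. interest=⌊57973·158/10000⌋=915; principal=min(68733-915,57973)=57973; balance=57973-57973=0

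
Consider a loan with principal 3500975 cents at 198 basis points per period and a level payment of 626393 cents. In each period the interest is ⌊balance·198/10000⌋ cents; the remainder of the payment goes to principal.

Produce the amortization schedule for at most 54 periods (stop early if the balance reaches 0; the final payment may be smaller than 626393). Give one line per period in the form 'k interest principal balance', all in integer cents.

1 69319 557074 2943901
2 58289 568104 2375797
3 47040 579353 1796444
4 35569 590824 1205620
5 23871 602522 603098
6 11941 603098 0

1. interest=⌊3500975·198/10000⌋=69319; principal=626393-69319=557074; balance=3500975-557074=2943901
2. interest=⌊2943901·198/10000⌋=58289; principal=626393-58289=568104; balance=2943901-568104=2375797
3. interest=⌊2375797·198/10000⌋=47040; principal=626393-47040=579353; balance=2375797-579353=1796444
4. interest=⌊1796444·198/10000⌋=35569; principal=626393-35569=590824; balance=1796444-590824=1205620
5. interest=⌊1205620·198/10000⌋=23871; principal=626393-23871=602522; balance=1205620-602522=603098
6. interest=⌊603098·198/10000⌋=11941; principal=min(626393-11941,603098)=603098; balance=603098-603098=0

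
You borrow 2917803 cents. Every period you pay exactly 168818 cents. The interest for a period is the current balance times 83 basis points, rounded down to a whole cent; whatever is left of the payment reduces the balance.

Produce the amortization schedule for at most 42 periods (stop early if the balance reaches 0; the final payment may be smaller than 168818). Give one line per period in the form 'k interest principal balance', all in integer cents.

1. interest=⌊2917803·83/10000⌋=24217; principal=168818-24217=144601; balance=2917803-144601=2773202
2. interest=⌊2773202·83/10000⌋=23017; principal=168818-23017=145801; balance=2773202-145801=2627401
3. interest=⌊2627401·83/10000⌋=21807; principal=168818-21807=147011; balance=2627401-147011=2480390
4. interest=⌊2480390·83/10000⌋=20587; principal=168818-20587=148231; balance=2480390-148231=2332159
5. interest=⌊2332159·83/10000⌋=19356; principal=168818-19356=149462; balance=2332159-149462=2182697
6. interest=⌊2182697·83/10000⌋=18116; principal=168818-18116=150702; balance=2182697-150702=2031995
7. interest=⌊2031995·83/10000⌋=16865; principal=168818-16865=151953; balance=2031995-151953=1880042
8. interest=⌊1880042·83/10000⌋=15604; principal=168818-15604=153214; balance=1880042-153214=1726828
9. interest=⌊1726828·83/10000⌋=14332; principal=168818-14332=154486; balance=1726828-154486=1572342
10. interest=⌊1572342·83/10000⌋=13050; principal=168818-13050=155768; balance=1572342-155768=1416574
11. interest=⌊1416574·83/10000⌋=11757; principal=168818-11757=157061; balance=1416574-157061=1259513
12. interest=⌊1259513·83/10000⌋=10453; principal=168818-10453=158365; balance=1259513-158365=1101148
13. interest=⌊1101148·83/10000⌋=9139; principal=168818-9139=159679; balance=1101148-159679=941469
14. interest=⌊941469·83/10000⌋=7814; principal=168818-7814=161004; balance=941469-161004=780465
15. interest=⌊780465·83/10000⌋=6477; principal=168818-6477=162341; balance=780465-162341=618124
16. interest=⌊618124·83/10000⌋=5130; principal=168818-5130=163688; balance=618124-163688=454436
17. interest=⌊454436·83/10000⌋=3771; principal=168818-3771=165047; balance=454436-165047=289389
18. interest=⌊289389·83/10000⌋=2401; principal=168818-2401=166417; balance=289389-166417=122972
19. interest=⌊122972·83/10000⌋=1020; principal=min(168818-1020,122972)=122972; balance=122972-122972=0

1 24217 144601 2773202
2 23017 145801 2627401
3 21807 147011 2480390
4 20587 148231 2332159
5 19356 149462 2182697
6 18116 150702 2031995
7 16865 151953 1880042
8 15604 153214 1726828
9 14332 154486 1572342
10 13050 155768 1416574
11 11757 157061 1259513
12 10453 158365 1101148
13 9139 159679 941469
14 7814 161004 780465
15 6477 162341 618124
16 5130 163688 454436
17 3771 165047 289389
18 2401 166417 122972
19 1020 122972 0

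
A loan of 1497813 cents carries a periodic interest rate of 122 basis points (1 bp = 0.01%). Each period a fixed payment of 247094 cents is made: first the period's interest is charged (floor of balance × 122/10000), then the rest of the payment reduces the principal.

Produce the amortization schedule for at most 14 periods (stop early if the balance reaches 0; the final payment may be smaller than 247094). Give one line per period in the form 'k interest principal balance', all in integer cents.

1 18273 228821 1268992
2 15481 231613 1037379
3 12656 234438 802941
4 9795 237299 565642
5 6900 240194 325448
6 3970 243124 82324
7 1004 82324 0

1. interest=⌊1497813·122/10000⌋=18273; principal=247094-18273=228821; balance=1497813-228821=1268992
2. interest=⌊1268992·122/10000⌋=15481; principal=247094-15481=231613; balance=1268992-231613=1037379
3. interest=⌊1037379·122/10000⌋=12656; principal=247094-12656=234438; balance=1037379-234438=802941
4. interest=⌊802941·122/10000⌋=9795; principal=247094-9795=237299; balance=802941-237299=565642
5. interest=⌊565642·122/10000⌋=6900; principal=247094-6900=240194; balance=565642-240194=325448
6. interest=⌊325448·122/10000⌋=3970; principal=247094-3970=243124; balance=325448-243124=82324
7. interest=⌊82324·122/10000⌋=1004; principal=min(247094-1004,82324)=82324; balance=82324-82324=0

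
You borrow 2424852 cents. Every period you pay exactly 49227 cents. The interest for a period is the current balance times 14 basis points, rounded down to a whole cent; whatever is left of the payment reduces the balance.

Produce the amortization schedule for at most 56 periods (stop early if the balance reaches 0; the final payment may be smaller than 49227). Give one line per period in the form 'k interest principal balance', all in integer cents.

1. interest=⌊2424852·14/10000⌋=3394; principal=49227-3394=45833; balance=2424852-45833=2379019
2. interest=⌊2379019·14/10000⌋=3330; principal=49227-3330=45897; balance=2379019-45897=2333122
3. interest=⌊2333122·14/10000⌋=3266; principal=49227-3266=45961; balance=2333122-45961=2287161
4. interest=⌊2287161·14/10000⌋=3202; principal=49227-3202=46025; balance=2287161-46025=2241136
5. interest=⌊2241136·14/10000⌋=3137; principal=49227-3137=46090; balance=2241136-46090=2195046
6. interest=⌊2195046·14/10000⌋=3073; principal=49227-3073=46154; balance=2195046-46154=2148892
7. interest=⌊2148892·14/10000⌋=3008; principal=49227-3008=46219; balance=2148892-46219=2102673
8. interest=⌊2102673·14/10000⌋=2943; principal=49227-2943=46284; balance=2102673-46284=2056389
9. interest=⌊2056389·14/10000⌋=2878; principal=49227-2878=46349; balance=2056389-46349=2010040
10. interest=⌊2010040·14/10000⌋=2814; principal=49227-2814=46413; balance=2010040-46413=1963627
11. interest=⌊1963627·14/10000⌋=2749; principal=49227-2749=46478; balance=1963627-46478=1917149
12. interest=⌊1917149·14/10000⌋=2684; principal=49227-2684=46543; balance=1917149-46543=1870606
13. interest=⌊1870606·14/10000⌋=2618; principal=49227-2618=46609; balance=1870606-46609=1823997
14. interest=⌊1823997·14/10000⌋=2553; principal=49227-2553=46674; balance=1823997-46674=1777323
15. interest=⌊1777323·14/10000⌋=2488; principal=49227-2488=46739; balance=1777323-46739=1730584
16. interest=⌊1730584·14/10000⌋=2422; principal=49227-2422=46805; balance=1730584-46805=1683779
17. interest=⌊1683779·14/10000⌋=2357; principal=49227-2357=46870; balance=1683779-46870=1636909
18. interest=⌊1636909·14/10000⌋=2291; principal=49227-2291=46936; balance=1636909-46936=1589973
19. interest=⌊1589973·14/10000⌋=2225; principal=49227-2225=47002; balance=1589973-47002=1542971
20. interest=⌊1542971·14/10000⌋=2160; principal=49227-2160=47067; balance=1542971-47067=1495904
21. interest=⌊1495904·14/10000⌋=2094; principal=49227-2094=47133; balance=1495904-47133=1448771
22. interest=⌊1448771·14/10000⌋=2028; principal=49227-2028=47199; balance=1448771-47199=1401572
23. interest=⌊1401572·14/10000⌋=1962; principal=49227-1962=47265; balance=1401572-47265=1354307
24. interest=⌊1354307·14/10000⌋=1896; principal=49227-1896=47331; balance=1354307-47331=1306976
25. interest=⌊1306976·14/10000⌋=1829; principal=49227-1829=47398; balance=1306976-47398=1259578
26. interest=⌊1259578·14/10000⌋=1763; principal=49227-1763=47464; balance=1259578-47464=1212114
27. interest=⌊1212114·14/10000⌋=1696; principal=49227-1696=47531; balance=1212114-47531=1164583
28. interest=⌊1164583·14/10000⌋=1630; principal=49227-1630=47597; balance=1164583-47597=1116986
29. interest=⌊1116986·14/10000⌋=1563; principal=49227-1563=47664; balance=1116986-47664=1069322
30. interest=⌊1069322·14/10000⌋=1497; principal=49227-1497=47730; balance=1069322-47730=1021592
31. interest=⌊1021592·14/10000⌋=1430; principal=49227-1430=47797; balance=1021592-47797=973795
32. interest=⌊973795·14/10000⌋=1363; principal=49227-1363=47864; balance=973795-47864=925931
33. interest=⌊925931·14/10000⌋=1296; principal=49227-1296=47931; balance=925931-47931=878000
34. interest=⌊878000·14/10000⌋=1229; principal=49227-1229=47998; balance=878000-47998=830002
35. interest=⌊830002·14/10000⌋=1162; principal=49227-1162=48065; balance=830002-48065=781937
36. interest=⌊781937·14/10000⌋=1094; principal=49227-1094=48133; balance=781937-48133=733804
37. interest=⌊733804·14/10000⌋=1027; principal=49227-1027=48200; balance=733804-48200=685604
38. interest=⌊685604·14/10000⌋=959; principal=49227-959=48268; balance=685604-48268=637336
39. interest=⌊637336·14/10000⌋=892; principal=49227-892=48335; balance=637336-48335=589001
40. interest=⌊589001·14/10000⌋=824; principal=49227-824=48403; balance=589001-48403=540598
41. interest=⌊540598·14/10000⌋=756; principal=49227-756=48471; balance=540598-48471=492127
42. interest=⌊492127·14/10000⌋=688; principal=49227-688=48539; balance=492127-48539=443588
43. interest=⌊443588·14/10000⌋=621; principal=49227-621=48606; balance=443588-48606=394982
44. interest=⌊394982·14/10000⌋=552; principal=49227-552=48675; balance=394982-48675=346307
45. interest=⌊346307·14/10000⌋=484; principal=49227-484=48743; balance=346307-48743=297564
46. interest=⌊297564·14/10000⌋=416; principal=49227-416=48811; balance=297564-48811=248753
47. interest=⌊248753·14/10000⌋=348; principal=49227-348=48879; balance=248753-48879=199874
48. interest=⌊199874·14/10000⌋=279; principal=49227-279=48948; balance=199874-48948=150926
49. interest=⌊150926·14/10000⌋=211; principal=49227-211=49016; balance=150926-49016=101910
50. interest=⌊101910·14/10000⌋=142; principal=49227-142=49085; balance=101910-49085=52825
51. interest=⌊52825·14/10000⌋=73; principal=49227-73=49154; balance=52825-49154=3671
52. interest=⌊3671·14/10000⌋=5; principal=min(49227-5,3671)=3671; balance=3671-3671=0

1 3394 45833 2379019
2 3330 45897 2333122
3 3266 45961 2287161
4 3202 46025 2241136
5 3137 46090 2195046
6 3073 46154 2148892
7 3008 46219 2102673
8 2943 46284 2056389
9 2878 46349 2010040
10 2814 46413 1963627
11 2749 46478 1917149
12 2684 46543 1870606
13 2618 46609 1823997
14 2553 46674 1777323
15 2488 46739 1730584
16 2422 46805 1683779
17 2357 46870 1636909
18 2291 46936 1589973
19 2225 47002 1542971
20 2160 47067 1495904
21 2094 47133 1448771
22 2028 47199 1401572
23 1962 47265 1354307
24 1896 47331 1306976
25 1829 47398 1259578
26 1763 47464 1212114
27 1696 47531 1164583
28 1630 47597 1116986
29 1563 47664 1069322
30 1497 47730 1021592
31 1430 47797 973795
32 1363 47864 925931
33 1296 47931 878000
34 1229 47998 830002
35 1162 48065 781937
36 1094 48133 733804
37 1027 48200 685604
38 959 48268 637336
39 892 48335 589001
40 824 48403 540598
41 756 48471 492127
42 688 48539 443588
43 621 48606 394982
44 552 48675 346307
45 484 48743 297564
46 416 48811 248753
47 348 48879 199874
48 279 48948 150926
49 211 49016 101910
50 142 49085 52825
51 73 49154 3671
52 5 3671 0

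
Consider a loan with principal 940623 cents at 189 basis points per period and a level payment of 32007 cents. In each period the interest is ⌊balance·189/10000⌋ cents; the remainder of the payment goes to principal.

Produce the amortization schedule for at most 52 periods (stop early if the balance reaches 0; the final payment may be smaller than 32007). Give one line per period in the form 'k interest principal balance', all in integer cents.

1 17777 14230 926393
2 17508 14499 911894
3 17234 14773 897121
4 16955 15052 882069
5 16671 15336 866733
6 16381 15626 851107
7 16085 15922 835185
8 15784 16223 818962
9 15478 16529 802433
10 15165 16842 785591
11 14847 17160 768431
12 14523 17484 750947
13 14192 17815 733132
14 13856 18151 714981
15 13513 18494 696487
16 13163 18844 677643
17 12807 19200 658443
18 12444 19563 638880
19 12074 19933 618947
20 11698 20309 598638
21 11314 20693 577945
22 10923 21084 556861
23 10524 21483 535378
24 10118 21889 513489
25 9704 22303 491186
26 9283 22724 468462
27 8853 23154 445308
28 8416 23591 421717
29 7970 24037 397680
30 7516 24491 373189
31 7053 24954 348235
32 6581 25426 322809
33 6101 25906 296903
34 5611 26396 270507
35 5112 26895 243612
36 4604 27403 216209
37 4086 27921 188288
38 3558 28449 159839
39 3020 28987 130852
40 2473 29534 101318
41 1914 30093 71225
42 1346 30661 40564
43 766 31241 9323
44 176 9323 0

1. interest=⌊940623·189/10000⌋=17777; principal=32007-17777=14230; balance=940623-14230=926393
2. interest=⌊926393·189/10000⌋=17508; principal=32007-17508=14499; balance=926393-14499=911894
3. interest=⌊911894·189/10000⌋=17234; principal=32007-17234=14773; balance=911894-14773=897121
4. interest=⌊897121·189/10000⌋=16955; principal=32007-16955=15052; balance=897121-15052=882069
5. interest=⌊882069·189/10000⌋=16671; principal=32007-16671=15336; balance=882069-15336=866733
6. interest=⌊866733·189/10000⌋=16381; principal=32007-16381=15626; balance=866733-15626=851107
7. interest=⌊851107·189/10000⌋=16085; principal=32007-16085=15922; balance=851107-15922=835185
8. interest=⌊835185·189/10000⌋=15784; principal=32007-15784=16223; balance=835185-16223=818962
9. interest=⌊818962·189/10000⌋=15478; principal=32007-15478=16529; balance=818962-16529=802433
10. interest=⌊802433·189/10000⌋=15165; principal=32007-15165=16842; balance=802433-16842=785591
11. interest=⌊785591·189/10000⌋=14847; principal=32007-14847=17160; balance=785591-17160=768431
12. interest=⌊768431·189/10000⌋=14523; principal=32007-14523=17484; balance=768431-17484=750947
13. interest=⌊750947·189/10000⌋=14192; principal=32007-14192=17815; balance=750947-17815=733132
14. interest=⌊733132·189/10000⌋=13856; principal=32007-13856=18151; balance=733132-18151=714981
15. interest=⌊714981·189/10000⌋=13513; principal=32007-13513=18494; balance=714981-18494=696487
16. interest=⌊696487·189/10000⌋=13163; principal=32007-13163=18844; balance=696487-18844=677643
17. interest=⌊677643·189/10000⌋=12807; principal=32007-12807=19200; balance=677643-19200=658443
18. interest=⌊658443·189/10000⌋=12444; principal=32007-12444=19563; balance=658443-19563=638880
19. interest=⌊638880·189/10000⌋=12074; principal=32007-12074=19933; balance=638880-19933=618947
20. interest=⌊618947·189/10000⌋=11698; principal=32007-11698=20309; balance=618947-20309=598638
21. interest=⌊598638·189/10000⌋=11314; principal=32007-11314=20693; balance=598638-20693=577945
22. interest=⌊577945·189/10000⌋=10923; principal=32007-10923=21084; balance=577945-21084=556861
23. interest=⌊556861·189/10000⌋=10524; principal=32007-10524=21483; balance=556861-21483=535378
24. interest=⌊535378·189/10000⌋=10118; principal=32007-10118=21889; balance=535378-21889=513489
25. interest=⌊513489·189/10000⌋=9704; principal=32007-9704=22303; balance=513489-22303=491186
26. interest=⌊491186·189/10000⌋=9283; principal=32007-9283=22724; balance=491186-22724=468462
27. interest=⌊468462·189/10000⌋=8853; principal=32007-8853=23154; balance=468462-23154=445308
28. interest=⌊445308·189/10000⌋=8416; principal=32007-8416=23591; balance=445308-23591=421717
29. interest=⌊421717·189/10000⌋=7970; principal=32007-7970=24037; balance=421717-24037=397680
30. interest=⌊397680·189/10000⌋=7516; principal=32007-7516=24491; balance=397680-24491=373189
31. interest=⌊373189·189/10000⌋=7053; principal=32007-7053=24954; balance=373189-24954=348235
32. interest=⌊348235·189/10000⌋=6581; principal=32007-6581=25426; balance=348235-25426=322809
33. interest=⌊322809·189/10000⌋=6101; principal=32007-6101=25906; balance=322809-25906=296903
34. interest=⌊296903·189/10000⌋=5611; principal=32007-5611=26396; balance=296903-26396=270507
35. interest=⌊270507·189/10000⌋=5112; principal=32007-5112=26895; balance=270507-26895=243612
36. interest=⌊243612·189/10000⌋=4604; principal=32007-4604=27403; balance=243612-27403=216209
37. interest=⌊216209·189/10000⌋=4086; principal=32007-4086=27921; balance=216209-27921=188288
38. interest=⌊188288·189/10000⌋=3558; principal=32007-3558=28449; balance=188288-28449=159839
39. interest=⌊159839·189/10000⌋=3020; principal=32007-3020=28987; balance=159839-28987=130852
40. interest=⌊130852·189/10000⌋=2473; principal=32007-2473=29534; balance=130852-29534=101318
41. interest=⌊101318·189/10000⌋=1914; principal=32007-1914=30093; balance=101318-30093=71225
42. interest=⌊71225·189/10000⌋=1346; principal=32007-1346=30661; balance=71225-30661=40564
43. interest=⌊40564·189/10000⌋=766; principal=32007-766=31241; balance=40564-31241=9323
44. interest=⌊9323·189/10000⌋=176; principal=min(32007-176,9323)=9323; balance=9323-9323=0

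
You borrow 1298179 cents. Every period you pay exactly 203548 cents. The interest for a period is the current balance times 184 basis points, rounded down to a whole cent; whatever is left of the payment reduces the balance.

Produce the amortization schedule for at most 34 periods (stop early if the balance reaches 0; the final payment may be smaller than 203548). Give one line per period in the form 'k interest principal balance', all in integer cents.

1. interest=⌊1298179·184/10000⌋=23886; principal=203548-23886=179662; balance=1298179-179662=1118517
2. interest=⌊1118517·184/10000⌋=20580; principal=203548-20580=182968; balance=1118517-182968=935549
3. interest=⌊935549·184/10000⌋=17214; principal=203548-17214=186334; balance=935549-186334=749215
4. interest=⌊749215·184/10000⌋=13785; principal=203548-13785=189763; balance=749215-189763=559452
5. interest=⌊559452·184/10000⌋=10293; principal=203548-10293=193255; balance=559452-193255=366197
6. interest=⌊366197·184/10000⌋=6738; principal=203548-6738=196810; balance=366197-196810=169387
7. interest=⌊169387·184/10000⌋=3116; principal=min(203548-3116,169387)=169387; balance=169387-169387=0

1 23886 179662 1118517
2 20580 182968 935549
3 17214 186334 749215
4 13785 189763 559452
5 10293 193255 366197
6 6738 196810 169387
7 3116 169387 0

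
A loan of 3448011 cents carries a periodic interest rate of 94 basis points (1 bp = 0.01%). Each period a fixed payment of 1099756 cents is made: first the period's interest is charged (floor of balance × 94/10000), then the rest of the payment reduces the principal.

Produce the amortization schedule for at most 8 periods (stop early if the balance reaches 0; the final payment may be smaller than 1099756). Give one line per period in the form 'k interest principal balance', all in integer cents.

1 32411 1067345 2380666
2 22378 1077378 1303288
3 12250 1087506 215782
4 2028 215782 0

1. interest=⌊3448011·94/10000⌋=32411; principal=1099756-32411=1067345; balance=3448011-1067345=2380666
2. interest=⌊2380666·94/10000⌋=22378; principal=1099756-22378=1077378; balance=2380666-1077378=1303288
3. interest=⌊1303288·94/10000⌋=12250; principal=1099756-12250=1087506; balance=1303288-1087506=215782
4. interest=⌊215782·94/10000⌋=2028; principal=min(1099756-2028,215782)=215782; balance=215782-215782=0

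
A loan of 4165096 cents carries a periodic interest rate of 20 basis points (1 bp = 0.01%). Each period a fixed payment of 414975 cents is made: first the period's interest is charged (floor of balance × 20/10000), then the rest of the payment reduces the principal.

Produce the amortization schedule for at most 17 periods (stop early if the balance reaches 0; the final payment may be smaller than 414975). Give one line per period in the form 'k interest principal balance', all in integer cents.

1 8330 406645 3758451
2 7516 407459 3350992
3 6701 408274 2942718
4 5885 409090 2533628
5 5067 409908 2123720
6 4247 410728 1712992
7 3425 411550 1301442
8 2602 412373 889069
9 1778 413197 475872
10 951 414024 61848
11 123 61848 0

1. interest=⌊4165096·20/10000⌋=8330; principal=414975-8330=406645; balance=4165096-406645=3758451
2. interest=⌊3758451·20/10000⌋=7516; principal=414975-7516=407459; balance=3758451-407459=3350992
3. interest=⌊3350992·20/10000⌋=6701; principal=414975-6701=408274; balance=3350992-408274=2942718
4. interest=⌊2942718·20/10000⌋=5885; principal=414975-5885=409090; balance=2942718-409090=2533628
5. interest=⌊2533628·20/10000⌋=5067; principal=414975-5067=409908; balance=2533628-409908=2123720
6. interest=⌊2123720·20/10000⌋=4247; principal=414975-4247=410728; balance=2123720-410728=1712992
7. interest=⌊1712992·20/10000⌋=3425; principal=414975-3425=411550; balance=1712992-411550=1301442
8. interest=⌊1301442·20/10000⌋=2602; principal=414975-2602=412373; balance=1301442-412373=889069
9. interest=⌊889069·20/10000⌋=1778; principal=414975-1778=413197; balance=889069-413197=475872
10. interest=⌊475872·20/10000⌋=951; principal=414975-951=414024; balance=475872-414024=61848
11. interest=⌊61848·20/10000⌋=123; principal=min(414975-123,61848)=61848; balance=61848-61848=0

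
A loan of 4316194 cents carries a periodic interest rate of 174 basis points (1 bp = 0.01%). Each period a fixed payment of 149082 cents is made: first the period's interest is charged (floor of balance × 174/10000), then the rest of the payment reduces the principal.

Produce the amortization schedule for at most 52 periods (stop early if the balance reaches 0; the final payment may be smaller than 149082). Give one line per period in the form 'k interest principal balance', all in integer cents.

1 75101 73981 4242213
2 73814 75268 4166945
3 72504 76578 4090367
4 71172 77910 4012457
5 69816 79266 3933191
6 68437 80645 3852546
7 67034 82048 3770498
8 65606 83476 3687022
9 64154 84928 3602094
10 62676 86406 3515688
11 61172 87910 3427778
12 59643 89439 3338339
13 58087 90995 3247344
14 56503 92579 3154765
15 54892 94190 3060575
16 53254 95828 2964747
17 51586 97496 2867251
18 49890 99192 2768059
19 48164 100918 2667141
20 46408 102674 2564467
21 44621 104461 2460006
22 42804 106278 2353728
23 40954 108128 2245600
24 39073 110009 2135591
25 37159 111923 2023668
26 35211 113871 1909797
27 33230 115852 1793945
28 31214 117868 1676077
29 29163 119919 1556158
30 27077 122005 1434153
31 24954 124128 1310025
32 22794 126288 1183737
33 20597 128485 1055252
34 18361 130721 924531
35 16086 132996 791535
36 13772 135310 656225
37 11418 137664 518561
38 9022 140060 378501
39 6585 142497 236004
40 4106 144976 91028
41 1583 91028 0

1. interest=⌊4316194·174/10000⌋=75101; principal=149082-75101=73981; balance=4316194-73981=4242213
2. interest=⌊4242213·174/10000⌋=73814; principal=149082-73814=75268; balance=4242213-75268=4166945
3. interest=⌊4166945·174/10000⌋=72504; principal=149082-72504=76578; balance=4166945-76578=4090367
4. interest=⌊4090367·174/10000⌋=71172; principal=149082-71172=77910; balance=4090367-77910=4012457
5. interest=⌊4012457·174/10000⌋=69816; principal=149082-69816=79266; balance=4012457-79266=3933191
6. interest=⌊3933191·174/10000⌋=68437; principal=149082-68437=80645; balance=3933191-80645=3852546
7. interest=⌊3852546·174/10000⌋=67034; principal=149082-67034=82048; balance=3852546-82048=3770498
8. interest=⌊3770498·174/10000⌋=65606; principal=149082-65606=83476; balance=3770498-83476=3687022
9. interest=⌊3687022·174/10000⌋=64154; principal=149082-64154=84928; balance=3687022-84928=3602094
10. interest=⌊3602094·174/10000⌋=62676; principal=149082-62676=86406; balance=3602094-86406=3515688
11. interest=⌊3515688·174/10000⌋=61172; principal=149082-61172=87910; balance=3515688-87910=3427778
12. interest=⌊3427778·174/10000⌋=59643; principal=149082-59643=89439; balance=3427778-89439=3338339
13. interest=⌊3338339·174/10000⌋=58087; principal=149082-58087=90995; balance=3338339-90995=3247344
14. interest=⌊3247344·174/10000⌋=56503; principal=149082-56503=92579; balance=3247344-92579=3154765
15. interest=⌊3154765·174/10000⌋=54892; principal=149082-54892=94190; balance=3154765-94190=3060575
16. interest=⌊3060575·174/10000⌋=53254; principal=149082-53254=95828; balance=3060575-95828=2964747
17. interest=⌊2964747·174/10000⌋=51586; principal=149082-51586=97496; balance=2964747-97496=2867251
18. interest=⌊2867251·174/10000⌋=49890; principal=149082-49890=99192; balance=2867251-99192=2768059
19. interest=⌊2768059·174/10000⌋=48164; principal=149082-48164=100918; balance=2768059-100918=2667141
20. interest=⌊2667141·174/10000⌋=46408; principal=149082-46408=102674; balance=2667141-102674=2564467
21. interest=⌊2564467·174/10000⌋=44621; principal=149082-44621=104461; balance=2564467-104461=2460006
22. interest=⌊2460006·174/10000⌋=42804; principal=149082-42804=106278; balance=2460006-106278=2353728
23. interest=⌊2353728·174/10000⌋=40954; principal=149082-40954=108128; balance=2353728-108128=2245600
24. interest=⌊2245600·174/10000⌋=39073; principal=149082-39073=110009; balance=2245600-110009=2135591
25. interest=⌊2135591·174/10000⌋=37159; principal=149082-37159=111923; balance=2135591-111923=2023668
26. interest=⌊2023668·174/10000⌋=35211; principal=149082-35211=113871; balance=2023668-113871=1909797
27. interest=⌊1909797·174/10000⌋=33230; principal=149082-33230=115852; balance=1909797-115852=1793945
28. interest=⌊1793945·174/10000⌋=31214; principal=149082-31214=117868; balance=1793945-117868=1676077
29. interest=⌊1676077·174/10000⌋=29163; principal=149082-29163=119919; balance=1676077-119919=1556158
30. interest=⌊1556158·174/10000⌋=27077; principal=149082-27077=122005; balance=1556158-122005=1434153
31. interest=⌊1434153·174/10000⌋=24954; principal=149082-24954=124128; balance=1434153-124128=1310025
32. interest=⌊1310025·174/10000⌋=22794; principal=149082-22794=126288; balance=1310025-126288=1183737
33. interest=⌊1183737·174/10000⌋=20597; principal=149082-20597=128485; balance=1183737-128485=1055252
34. interest=⌊1055252·174/10000⌋=18361; principal=149082-18361=130721; balance=1055252-130721=924531
35. interest=⌊924531·174/10000⌋=16086; principal=149082-16086=132996; balance=924531-132996=791535
36. interest=⌊791535·174/10000⌋=13772; principal=149082-13772=135310; balance=791535-135310=656225
37. interest=⌊656225·174/10000⌋=11418; principal=149082-11418=137664; balance=656225-137664=518561
38. interest=⌊518561·174/10000⌋=9022; principal=149082-9022=140060; balance=518561-140060=378501
39. interest=⌊378501·174/10000⌋=6585; principal=149082-6585=142497; balance=378501-142497=236004
40. interest=⌊236004·174/10000⌋=4106; principal=149082-4106=144976; balance=236004-144976=91028
41. interest=⌊91028·174/10000⌋=1583; principal=min(149082-1583,91028)=91028; balance=91028-91028=0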